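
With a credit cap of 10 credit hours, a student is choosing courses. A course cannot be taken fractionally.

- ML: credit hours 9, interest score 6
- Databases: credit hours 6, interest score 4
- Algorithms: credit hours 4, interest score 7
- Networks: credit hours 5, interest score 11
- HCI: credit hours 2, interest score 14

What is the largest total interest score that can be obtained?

25

Algorithms + HCI: credit hours 4 + 2 = 6 ≤ 10, interest score 7 + 14 = 21.
Networks + HCI: credit hours 5 + 2 = 7 ≤ 10, interest score 11 + 14 = 25.
Best is Networks and HCI with total interest score 25.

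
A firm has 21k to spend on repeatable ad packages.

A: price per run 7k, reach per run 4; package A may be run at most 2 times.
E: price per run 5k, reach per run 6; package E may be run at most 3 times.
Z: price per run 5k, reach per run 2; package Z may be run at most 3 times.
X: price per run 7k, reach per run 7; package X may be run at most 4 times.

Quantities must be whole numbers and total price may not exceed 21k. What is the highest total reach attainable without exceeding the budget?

This is a bounded integer knapsack.
E has the best ratio (6/5); taking only E gives at most 3×6 = 18 (stopped by the supply cap of 3).
Mixing does better — 3×X: price 21 ≤ 21, reach 3·7 = 21.

21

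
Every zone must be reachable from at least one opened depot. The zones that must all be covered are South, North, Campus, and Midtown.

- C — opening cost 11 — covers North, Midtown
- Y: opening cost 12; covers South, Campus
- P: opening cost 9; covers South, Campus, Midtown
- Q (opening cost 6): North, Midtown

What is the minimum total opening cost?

This is an integer covering problem.
Choose P and Q: together they cover South, North, Campus, Midtown — every zone.
Total opening cost: 9 + 6 = 15.
No cover costs less than 15.

15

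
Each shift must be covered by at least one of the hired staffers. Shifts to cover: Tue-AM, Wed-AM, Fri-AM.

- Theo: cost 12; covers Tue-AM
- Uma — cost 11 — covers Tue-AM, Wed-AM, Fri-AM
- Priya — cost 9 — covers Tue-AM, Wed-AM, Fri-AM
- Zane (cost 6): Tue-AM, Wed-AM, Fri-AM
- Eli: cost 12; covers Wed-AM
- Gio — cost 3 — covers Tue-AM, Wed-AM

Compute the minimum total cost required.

The greedy cost-per-new-shift heuristic would pick Gio and Zane for 9, but a cheaper cover exists.
Zane alone covers Tue-AM, Wed-AM, Fri-AM — every shift.
Total cost: 6.
No cover costs less than 6.

6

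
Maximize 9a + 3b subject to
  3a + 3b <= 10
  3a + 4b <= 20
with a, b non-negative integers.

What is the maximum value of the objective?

27

The continuous relaxation peaks at (3.33, 0) with value 30.00; rounding to a feasible lattice point costs some objective.
(a,b)=(3,0): 3·3+3·0=9≤10, 3·3+4·0=9≤20, objective 27.
(a,b)=(2,1): 3·2+3·1=9≤10, 3·2+4·1=10≤20, objective 21.
(a,b)=(2,0): 3·2+3·0=6≤10, 3·2+4·0=6≤20, objective 18.
The best lattice point is (3,0), giving 27.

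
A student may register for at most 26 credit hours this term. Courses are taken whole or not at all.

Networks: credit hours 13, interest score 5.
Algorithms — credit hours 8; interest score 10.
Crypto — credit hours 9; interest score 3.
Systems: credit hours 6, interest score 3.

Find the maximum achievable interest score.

This is a 0-1 knapsack instance.
Take Algorithms, Crypto, and Systems: credit hours 8 + 9 + 6 = 23 ≤ 26, interest score 10 + 3 + 3 = 16.
No other feasible combination does better.

16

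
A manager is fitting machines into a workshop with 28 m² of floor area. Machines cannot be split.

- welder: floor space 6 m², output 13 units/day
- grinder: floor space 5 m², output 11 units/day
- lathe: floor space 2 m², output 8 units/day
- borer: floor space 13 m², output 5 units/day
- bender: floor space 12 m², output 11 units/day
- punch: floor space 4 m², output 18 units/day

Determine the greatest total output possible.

53

welder + grinder + bender + punch: floor space 6 + 5 + 12 + 4 = 27 ≤ 28, output 13 + 11 + 11 + 18 = 53.
welder + grinder + lathe + punch: floor space 6 + 5 + 2 + 4 = 17 ≤ 28, output 13 + 11 + 8 + 18 = 50.
Best is welder, grinder, bender, and punch with total output 53.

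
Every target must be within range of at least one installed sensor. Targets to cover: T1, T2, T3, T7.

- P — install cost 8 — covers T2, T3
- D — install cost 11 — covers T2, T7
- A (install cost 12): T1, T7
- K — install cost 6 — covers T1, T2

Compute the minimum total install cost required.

20

Choose P and A: together they cover T1, T2, T3, T7 — every target.
Total install cost: 8 + 12 = 20.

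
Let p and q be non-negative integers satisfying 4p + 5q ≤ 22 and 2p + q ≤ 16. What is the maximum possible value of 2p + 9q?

The continuous relaxation peaks at (0, 4.4) with value 39.60; rounding to a feasible lattice point costs some objective.
(p,q)=(0,4): 4·0+5·4=20≤22, 2·0+1·4=4≤16, objective 36.
(p,q)=(1,3): 4·1+5·3=19≤22, 2·1+1·3=5≤16, objective 29.
(p,q)=(0,3): 4·0+5·3=15≤22, 2·0+1·3=3≤16, objective 27.
Maximum is 36 at (p,q)=(0,4).

36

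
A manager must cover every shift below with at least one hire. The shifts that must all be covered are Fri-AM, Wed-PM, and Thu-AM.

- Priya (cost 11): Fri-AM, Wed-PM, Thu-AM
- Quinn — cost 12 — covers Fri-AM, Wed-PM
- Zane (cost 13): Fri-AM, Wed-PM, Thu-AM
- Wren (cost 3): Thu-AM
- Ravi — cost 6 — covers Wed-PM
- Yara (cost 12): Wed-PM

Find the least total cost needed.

11

This is an integer covering problem.
Priya alone covers Fri-AM, Wed-PM, Thu-AM — every shift.
Total cost: 11.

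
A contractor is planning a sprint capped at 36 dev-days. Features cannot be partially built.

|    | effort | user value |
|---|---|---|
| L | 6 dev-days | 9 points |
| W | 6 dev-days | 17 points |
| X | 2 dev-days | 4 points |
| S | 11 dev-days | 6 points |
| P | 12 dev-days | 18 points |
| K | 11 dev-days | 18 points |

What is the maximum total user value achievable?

62

This is an integer program with binary decision variables.
L + W + P + K: effort 6 + 6 + 12 + 11 = 35 ≤ 36, user value 9 + 17 + 18 + 18 = 62.
W + X + P + K: effort 6 + 2 + 12 + 11 = 31 ≤ 36, user value 17 + 4 + 18 + 18 = 57.
L + W + X + S + K: effort 6 + 6 + 2 + 11 + 11 = 36 ≤ 36, user value 9 + 17 + 4 + 6 + 18 = 54.
Best is L, W, P, and K with total user value 62.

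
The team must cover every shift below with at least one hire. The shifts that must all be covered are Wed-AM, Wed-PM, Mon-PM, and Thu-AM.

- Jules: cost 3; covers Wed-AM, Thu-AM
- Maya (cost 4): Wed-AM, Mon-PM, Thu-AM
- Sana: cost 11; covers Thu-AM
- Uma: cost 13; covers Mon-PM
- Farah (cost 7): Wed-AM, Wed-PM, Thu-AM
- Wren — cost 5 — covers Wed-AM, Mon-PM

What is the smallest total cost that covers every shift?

Choose Maya and Farah: together they cover Wed-AM, Wed-PM, Mon-PM, Thu-AM — every shift.
Total cost: 4 + 7 = 11.

11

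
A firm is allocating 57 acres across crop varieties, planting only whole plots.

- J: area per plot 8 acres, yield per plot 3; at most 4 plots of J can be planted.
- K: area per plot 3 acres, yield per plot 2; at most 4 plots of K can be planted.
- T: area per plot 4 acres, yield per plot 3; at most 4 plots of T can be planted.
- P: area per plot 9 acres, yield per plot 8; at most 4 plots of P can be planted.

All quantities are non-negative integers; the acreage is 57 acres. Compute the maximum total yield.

47

3×K, 3×T, and 4×P: area 57 ≤ 57, yield 3·2 + 3·3 + 4·8 = 47.
1×K, 4×T, and 4×P: area 55 ≤ 57, yield 1·2 + 4·3 + 4·8 = 46.
Best is 47.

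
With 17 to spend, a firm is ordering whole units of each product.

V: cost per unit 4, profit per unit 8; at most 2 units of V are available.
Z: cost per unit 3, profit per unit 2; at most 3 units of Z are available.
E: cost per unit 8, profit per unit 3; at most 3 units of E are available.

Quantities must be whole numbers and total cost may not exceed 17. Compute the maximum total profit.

22

V has the best ratio (8/4); taking only V gives at most 2×8 = 16 (stopped by the supply cap of 2).
Mixing does better — 2×V and 3×Z: cost 17 ≤ 17, profit 2·8 + 3·2 = 22.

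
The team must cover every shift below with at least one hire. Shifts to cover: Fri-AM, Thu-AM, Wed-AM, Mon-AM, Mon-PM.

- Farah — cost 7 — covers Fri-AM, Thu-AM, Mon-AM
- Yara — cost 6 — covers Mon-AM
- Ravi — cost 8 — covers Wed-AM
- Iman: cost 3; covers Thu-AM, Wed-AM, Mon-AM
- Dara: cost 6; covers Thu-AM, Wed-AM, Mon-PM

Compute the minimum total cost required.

This is an integer covering problem.
The greedy cost-per-new-shift heuristic would pick Iman, Dara, and Farah for 16, but a cheaper cover exists.
Choose Farah and Dara: together they cover Fri-AM, Thu-AM, Wed-AM, Mon-AM, Mon-PM — every shift.
Total cost: 7 + 6 = 13.
No cover costs less than 13.

13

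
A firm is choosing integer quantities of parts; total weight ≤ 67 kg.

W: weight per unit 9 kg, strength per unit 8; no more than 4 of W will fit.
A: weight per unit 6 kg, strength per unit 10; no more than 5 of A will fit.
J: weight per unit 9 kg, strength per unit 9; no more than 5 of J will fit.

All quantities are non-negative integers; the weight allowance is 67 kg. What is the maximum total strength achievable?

86

Take 5×A and 4×J: weight 66 ≤ 67, strength 5·10 + 4·9 = 86.
A has the best ratio (10/6) and is taken to its limit of 5; remaining capacity is filled optimally with the others.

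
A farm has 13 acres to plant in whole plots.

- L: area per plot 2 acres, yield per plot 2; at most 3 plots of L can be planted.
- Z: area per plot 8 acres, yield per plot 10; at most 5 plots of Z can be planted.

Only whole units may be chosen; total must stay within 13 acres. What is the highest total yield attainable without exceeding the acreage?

14

Take 2×L and 1×Z: area 12 ≤ 13, yield 2·2 + 1·10 = 14.
No other integer combination yields more.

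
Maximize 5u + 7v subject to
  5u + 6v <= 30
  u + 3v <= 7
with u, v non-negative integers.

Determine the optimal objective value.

Relaxing integrality, the LP optimum is 30.56 at (u,v) = (5.33, 0.556), which is not an integer point.
(u,v)=(6,0): 5·6+6·0=30≤30, 1·6+3·0=6≤7, objective 30.
(u,v)=(4,1): 5·4+6·1=26≤30, 1·4+3·1=7≤7, objective 27.
(u,v)=(5,0): 5·5+6·0=25≤30, 1·5+3·0=5≤7, objective 25.
The best lattice point is (6,0), giving 30.

30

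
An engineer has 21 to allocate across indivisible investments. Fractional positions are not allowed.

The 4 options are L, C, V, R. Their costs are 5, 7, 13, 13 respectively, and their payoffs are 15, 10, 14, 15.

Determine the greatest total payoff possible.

30

L + V: cost 5 + 13 = 18 ≤ 21, payoff 15 + 14 = 29.
L + R: cost 5 + 13 = 18 ≤ 21, payoff 15 + 15 = 30.
L + C: cost 5 + 7 = 12 ≤ 21, payoff 15 + 10 = 25.
Best is L and R with total payoff 30.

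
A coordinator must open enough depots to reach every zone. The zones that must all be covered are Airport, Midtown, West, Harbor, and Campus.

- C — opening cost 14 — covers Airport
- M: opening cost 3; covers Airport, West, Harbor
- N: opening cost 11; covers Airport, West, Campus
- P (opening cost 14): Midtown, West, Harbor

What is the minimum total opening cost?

The greedy cost-per-new-zone heuristic would pick M, N, and P for 28, but a cheaper cover exists.
Choose N and P: together they cover Airport, Midtown, West, Harbor, Campus — every zone.
Total opening cost: 11 + 14 = 25.
No cover costs less than 25.

25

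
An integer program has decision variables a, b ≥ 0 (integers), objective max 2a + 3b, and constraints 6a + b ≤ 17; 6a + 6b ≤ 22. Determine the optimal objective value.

Relaxing integrality, the LP optimum is 11.00 at (a,b) = (0, 3.67), which is not an integer point.
(a,b)=(0,3): 6·0+1·3=3≤17, 6·0+6·3=18≤22, objective 9.
(a,b)=(1,2): 6·1+1·2=8≤17, 6·1+6·2=18≤22, objective 8.
(a,b)=(0,2): 6·0+1·2=2≤17, 6·0+6·2=12≤22, objective 6.
The best lattice point is (0,3), giving 9.

9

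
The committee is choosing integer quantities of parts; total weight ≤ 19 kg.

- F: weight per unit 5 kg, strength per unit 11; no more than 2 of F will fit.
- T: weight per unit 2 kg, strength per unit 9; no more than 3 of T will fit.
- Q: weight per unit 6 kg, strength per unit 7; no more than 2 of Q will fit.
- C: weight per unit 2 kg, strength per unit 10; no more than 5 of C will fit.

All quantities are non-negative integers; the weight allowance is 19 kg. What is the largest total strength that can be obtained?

79

1×F, 3×T, and 4×C: weight 19 ≤ 19, strength 1·11 + 3·9 + 4·10 = 78.
1×F, 2×T, and 5×C: weight 19 ≤ 19, strength 1·11 + 2·9 + 5·10 = 79.
Best is 79.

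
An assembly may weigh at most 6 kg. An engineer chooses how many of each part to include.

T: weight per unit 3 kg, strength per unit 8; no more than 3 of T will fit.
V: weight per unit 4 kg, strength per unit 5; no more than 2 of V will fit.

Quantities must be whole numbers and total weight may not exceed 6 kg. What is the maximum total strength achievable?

This is a bounded integer knapsack.
T has the best ratio (8/3); taking only T gives at most 2×8 = 16 (stopped by the weight limit).
Optimal: 2×T: weight 6 ≤ 6, strength 2·8 = 16.

16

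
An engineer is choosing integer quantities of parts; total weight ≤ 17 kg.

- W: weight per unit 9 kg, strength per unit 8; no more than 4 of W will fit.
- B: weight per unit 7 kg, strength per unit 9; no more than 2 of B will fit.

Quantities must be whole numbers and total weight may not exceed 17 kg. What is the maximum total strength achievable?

18

Take 2×B: weight 14 ≤ 17, strength 2·9 = 18.
B has the best ratio (9/7) and is taken to its limit of 2; remaining capacity is filled optimally with the others.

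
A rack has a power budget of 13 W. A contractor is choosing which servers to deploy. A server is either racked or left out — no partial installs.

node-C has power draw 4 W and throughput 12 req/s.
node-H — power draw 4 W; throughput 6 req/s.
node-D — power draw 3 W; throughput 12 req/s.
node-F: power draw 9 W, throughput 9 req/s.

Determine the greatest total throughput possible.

30

Take node-C, node-H, and node-D: power draw 4 + 4 + 3 = 11 ≤ 13, throughput 12 + 6 + 12 = 30.
No other feasible combination does better.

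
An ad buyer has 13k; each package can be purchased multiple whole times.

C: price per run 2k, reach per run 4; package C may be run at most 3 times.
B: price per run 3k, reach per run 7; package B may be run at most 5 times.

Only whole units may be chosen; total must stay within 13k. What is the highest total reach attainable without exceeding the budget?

29

Take 2×C and 3×B: price 13 ≤ 13, reach 2·4 + 3·7 = 29.
No other integer combination yields more.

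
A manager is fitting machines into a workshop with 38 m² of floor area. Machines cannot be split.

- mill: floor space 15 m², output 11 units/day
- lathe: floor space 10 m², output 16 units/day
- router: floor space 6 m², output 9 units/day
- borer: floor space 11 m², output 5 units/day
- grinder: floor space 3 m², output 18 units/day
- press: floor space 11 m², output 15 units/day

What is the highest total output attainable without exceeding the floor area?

This is an integer program with binary decision variables.
Take lathe, router, grinder, and press: floor space 10 + 6 + 3 + 11 = 30 ≤ 38, output 16 + 9 + 18 + 15 = 58.
No other feasible combination does better.

58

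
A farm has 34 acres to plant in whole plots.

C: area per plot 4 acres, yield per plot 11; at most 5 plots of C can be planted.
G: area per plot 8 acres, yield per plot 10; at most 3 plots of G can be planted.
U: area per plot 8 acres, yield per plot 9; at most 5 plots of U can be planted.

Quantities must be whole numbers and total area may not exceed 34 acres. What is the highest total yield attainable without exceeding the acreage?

65

This is a bounded integer knapsack.
4×C and 2×G: area 32 ≤ 34, yield 4·11 + 2·10 = 64.
5×C and 1×G: area 28 ≤ 34, yield 5·11 + 1·10 = 65.
Best is 65.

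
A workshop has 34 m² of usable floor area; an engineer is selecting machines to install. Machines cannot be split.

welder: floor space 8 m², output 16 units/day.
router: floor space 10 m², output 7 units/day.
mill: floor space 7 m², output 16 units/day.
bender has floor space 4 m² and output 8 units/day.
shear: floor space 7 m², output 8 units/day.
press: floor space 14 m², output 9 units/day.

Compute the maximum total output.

49

This is an integer program with binary decision variables.
Allowing fractional choices, the relaxed optimum would be about 53.6, but machines are indivisible.
welder + mill + bender + press: floor space 8 + 7 + 4 + 14 = 33 ≤ 34, output 16 + 16 + 8 + 9 = 49.
welder + mill + bender + shear: floor space 8 + 7 + 4 + 7 = 26 ≤ 34, output 16 + 16 + 8 + 8 = 48.
Best is welder, mill, bender, and press with total output 49.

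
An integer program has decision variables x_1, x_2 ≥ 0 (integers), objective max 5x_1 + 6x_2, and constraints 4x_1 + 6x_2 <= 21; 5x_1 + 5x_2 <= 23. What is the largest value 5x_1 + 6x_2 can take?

22

Relaxing integrality, the LP optimum is 24.30 at (x_1,x_2) = (3.3, 1.3), which is not an integer point.
(x_1,x_2)=(2,2) is feasible, giving 22.
(x_1,x_2)=(3,1) is feasible, giving 21.
(x_1,x_2)=(4,0) is feasible, giving 20.
Maximum is 22 at (x_1,x_2)=(2,2).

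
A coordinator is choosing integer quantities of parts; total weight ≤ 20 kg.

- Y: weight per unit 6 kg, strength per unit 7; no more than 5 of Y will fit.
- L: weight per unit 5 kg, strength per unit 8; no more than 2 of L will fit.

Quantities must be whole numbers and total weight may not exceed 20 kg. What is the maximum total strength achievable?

Take 1×Y and 2×L: weight 16 ≤ 20, strength 1·7 + 2·8 = 23.
L has the best ratio (8/5) and is taken to its limit of 2; remaining capacity is filled optimally with the others.

23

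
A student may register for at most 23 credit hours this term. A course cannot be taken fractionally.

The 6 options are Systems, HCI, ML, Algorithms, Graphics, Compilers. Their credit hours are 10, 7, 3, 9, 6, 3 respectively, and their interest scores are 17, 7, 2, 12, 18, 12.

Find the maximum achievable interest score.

Take Systems, ML, Graphics, and Compilers: credit hours 10 + 3 + 6 + 3 = 22 ≤ 23, interest score 17 + 2 + 18 + 12 = 49.
No other feasible combination does better.

49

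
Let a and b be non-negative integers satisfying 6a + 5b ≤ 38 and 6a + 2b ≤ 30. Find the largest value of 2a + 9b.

63

(a,b)=(0,7): 6·0+5·7=35≤38, 6·0+2·7=14≤30, objective 63.
(a,b)=(1,6): 6·1+5·6=36≤38, 6·1+2·6=18≤30, objective 56.
(a,b)=(0,6): 6·0+5·6=30≤38, 6·0+2·6=12≤30, objective 54.
Maximum is 63 at (a,b)=(0,7).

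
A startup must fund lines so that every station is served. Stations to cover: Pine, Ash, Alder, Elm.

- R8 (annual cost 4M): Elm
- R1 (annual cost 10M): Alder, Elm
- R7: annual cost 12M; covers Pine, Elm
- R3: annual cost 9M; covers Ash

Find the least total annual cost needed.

The greedy cost-per-new-station heuristic would pick R8, R3, R1, and R7 for 35, but a cheaper cover exists.
Choose R1, R7, and R3: together they cover Pine, Ash, Alder, Elm — every station.
Total annual cost: 10 + 12 + 9 = 31.
No cover costs less than 31.

31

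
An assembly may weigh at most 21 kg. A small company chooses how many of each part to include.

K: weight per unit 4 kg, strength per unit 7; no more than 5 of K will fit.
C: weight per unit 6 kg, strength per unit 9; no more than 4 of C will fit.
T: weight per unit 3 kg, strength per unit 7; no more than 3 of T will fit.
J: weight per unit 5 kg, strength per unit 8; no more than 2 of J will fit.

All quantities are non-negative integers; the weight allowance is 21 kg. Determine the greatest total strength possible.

T has the best ratio (7/3); taking only T gives at most 3×7 = 21 (stopped by the supply cap of 3).
Mixing does better — 3×K and 3×T: weight 21 ≤ 21, strength 3·7 + 3·7 = 42.

42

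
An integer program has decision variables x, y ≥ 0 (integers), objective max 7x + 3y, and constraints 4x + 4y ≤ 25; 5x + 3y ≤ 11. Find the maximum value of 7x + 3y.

(x,y)=(2,0): 4·2+4·0=8≤25, 5·2+3·0=10≤11, objective 14.
(x,y)=(1,1): 4·1+4·1=8≤25, 5·1+3·1=8≤11, objective 10.
(x,y)=(1,0): 4·1+4·0=4≤25, 5·1+3·0=5≤11, objective 7.
Maximum is 14 at (x,y)=(2,0).

14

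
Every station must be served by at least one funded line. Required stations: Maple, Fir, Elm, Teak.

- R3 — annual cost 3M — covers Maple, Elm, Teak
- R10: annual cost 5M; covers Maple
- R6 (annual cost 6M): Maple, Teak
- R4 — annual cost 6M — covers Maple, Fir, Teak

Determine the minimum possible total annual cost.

9

Choose R3 and R4: together they cover Maple, Fir, Elm, Teak — every station.
Total annual cost: 3 + 6 = 9.
No cover costs less than 9.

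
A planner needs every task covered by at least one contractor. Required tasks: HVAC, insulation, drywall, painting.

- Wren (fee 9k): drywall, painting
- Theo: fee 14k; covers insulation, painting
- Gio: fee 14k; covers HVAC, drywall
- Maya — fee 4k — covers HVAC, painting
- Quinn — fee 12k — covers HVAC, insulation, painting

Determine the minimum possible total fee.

The greedy cost-per-new-task heuristic would pick Maya, Wren, and Quinn for 25, but a cheaper cover exists.
Choose Wren and Quinn: together they cover HVAC, insulation, drywall, painting — every task.
Total fee: 9 + 12 = 21.
No cover costs less than 21.

21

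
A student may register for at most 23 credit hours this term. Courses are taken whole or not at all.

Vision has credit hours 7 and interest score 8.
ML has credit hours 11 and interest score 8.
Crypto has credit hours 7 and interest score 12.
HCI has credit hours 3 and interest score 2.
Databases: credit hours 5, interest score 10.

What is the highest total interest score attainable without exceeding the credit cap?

This is a 0-1 knapsack instance.
Allowing fractional choices, the relaxed optimum would be about 32.9, but courses are indivisible.
Vision + Crypto + HCI + Databases: credit hours 7 + 7 + 3 + 5 = 22 ≤ 23, interest score 8 + 12 + 2 + 10 = 32.
Vision + Crypto + Databases: credit hours 7 + 7 + 5 = 19 ≤ 23, interest score 8 + 12 + 10 = 30.
ML + Crypto + Databases: credit hours 11 + 7 + 5 = 23 ≤ 23, interest score 8 + 12 + 10 = 30.
Best is Vision, Crypto, HCI, and Databases with total interest score 32.

32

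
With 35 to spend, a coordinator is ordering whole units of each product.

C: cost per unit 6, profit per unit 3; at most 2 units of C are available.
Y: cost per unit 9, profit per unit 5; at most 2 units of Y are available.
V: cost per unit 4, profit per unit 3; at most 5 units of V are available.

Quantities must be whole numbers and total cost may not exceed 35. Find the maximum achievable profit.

1×C, 1×Y, and 5×V: cost 35 ≤ 35, profit 1·3 + 1·5 + 5·3 = 23.
2×Y and 4×V: cost 34 ≤ 35, profit 2·5 + 4·3 = 22.
Best is 23.

23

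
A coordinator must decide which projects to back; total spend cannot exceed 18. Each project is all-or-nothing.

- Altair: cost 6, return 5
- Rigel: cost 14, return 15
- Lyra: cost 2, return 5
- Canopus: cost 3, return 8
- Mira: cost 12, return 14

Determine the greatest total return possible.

Treat it as a binary knapsack problem.
Allowing fractional choices, the relaxed optimum would be about 28.1, but projects are indivisible.
Lyra + Canopus + Mira: cost 2 + 3 + 12 = 17 ≤ 18, return 5 + 8 + 14 = 27.
Rigel + Canopus: cost 14 + 3 = 17 ≤ 18, return 15 + 8 = 23.
Best is Lyra, Canopus, and Mira with total return 27.

27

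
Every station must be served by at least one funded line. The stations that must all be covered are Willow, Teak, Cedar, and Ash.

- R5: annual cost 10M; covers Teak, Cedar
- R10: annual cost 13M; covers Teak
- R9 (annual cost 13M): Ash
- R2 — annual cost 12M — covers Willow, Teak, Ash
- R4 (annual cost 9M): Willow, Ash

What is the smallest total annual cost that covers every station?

19

Choose R5 and R4: together they cover Willow, Teak, Cedar, Ash — every station.
Total annual cost: 10 + 9 = 19.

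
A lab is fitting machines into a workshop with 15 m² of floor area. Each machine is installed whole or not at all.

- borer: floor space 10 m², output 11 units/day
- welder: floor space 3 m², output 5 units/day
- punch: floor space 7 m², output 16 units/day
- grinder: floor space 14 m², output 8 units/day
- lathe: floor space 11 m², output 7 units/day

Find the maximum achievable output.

punch: floor space 7 ≤ 15, output 16.
borer + welder: floor space 10 + 3 = 13 ≤ 15, output 11 + 5 = 16.
welder + punch: floor space 3 + 7 = 10 ≤ 15, output 5 + 16 = 21.
Best is welder and punch with total output 21.

21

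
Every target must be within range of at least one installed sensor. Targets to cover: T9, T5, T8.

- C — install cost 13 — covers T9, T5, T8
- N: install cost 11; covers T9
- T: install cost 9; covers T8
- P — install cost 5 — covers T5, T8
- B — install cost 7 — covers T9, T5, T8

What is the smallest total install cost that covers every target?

7

B alone covers T9, T5, T8 — every target.
Total install cost: 7.
No cover costs less than 7.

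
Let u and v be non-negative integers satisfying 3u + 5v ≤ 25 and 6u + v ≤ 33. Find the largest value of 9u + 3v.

(u,v)=(5,2): 3·5+5·2=25≤25, 6·5+1·2=32≤33, objective 51.
(u,v)=(5,1): 3·5+5·1=20≤25, 6·5+1·1=31≤33, objective 48.
(u,v)=(5,0): 3·5+5·0=15≤25, 6·5+1·0=30≤33, objective 45.
No feasible integer point exceeds 51.

51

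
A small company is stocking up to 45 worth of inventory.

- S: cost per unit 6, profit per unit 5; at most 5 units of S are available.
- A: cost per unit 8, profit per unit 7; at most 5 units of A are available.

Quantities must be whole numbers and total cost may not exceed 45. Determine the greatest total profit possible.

This is a bounded integer knapsack.
3×S and 3×A: cost 42 ≤ 45, profit 3·5 + 3·7 = 36.
2×S and 4×A: cost 44 ≤ 45, profit 2·5 + 4·7 = 38.
Best is 38.

38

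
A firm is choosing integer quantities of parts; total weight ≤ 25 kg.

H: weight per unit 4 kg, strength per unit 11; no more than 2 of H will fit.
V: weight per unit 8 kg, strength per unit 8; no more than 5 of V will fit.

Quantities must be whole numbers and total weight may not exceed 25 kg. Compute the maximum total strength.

H has the best ratio (11/4); taking only H gives at most 2×11 = 22 (stopped by the supply cap of 2).
Mixing does better — 2×H and 2×V: weight 24 ≤ 25, strength 2·11 + 2·8 = 38.

38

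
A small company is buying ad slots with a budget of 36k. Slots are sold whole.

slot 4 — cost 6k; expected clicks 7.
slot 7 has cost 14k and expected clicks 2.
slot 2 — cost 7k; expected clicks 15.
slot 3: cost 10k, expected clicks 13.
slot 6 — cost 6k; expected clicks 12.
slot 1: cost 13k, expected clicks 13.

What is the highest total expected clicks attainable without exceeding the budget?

53

This is an integer program with binary decision variables.
slot 2 + slot 3 + slot 6 + slot 1: cost 7 + 10 + 6 + 13 = 36 ≤ 36, expected clicks 15 + 13 + 12 + 13 = 53.
slot 4 + slot 2 + slot 3 + slot 1: cost 6 + 7 + 10 + 13 = 36 ≤ 36, expected clicks 7 + 15 + 13 + 13 = 48.
Best is slot 2, slot 3, slot 6, and slot 1 with total expected clicks 53.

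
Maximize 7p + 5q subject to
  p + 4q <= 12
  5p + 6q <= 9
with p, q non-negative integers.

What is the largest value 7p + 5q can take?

7

(p,q)=(1,0): 1·1+4·0=1≤12, 5·1+6·0=5≤9, objective 7.
(p,q)=(0,1): 1·0+4·1=4≤12, 5·0+6·1=6≤9, objective 5.
(p,q)=(0,0): 1·0+4·0=0≤12, 5·0+6·0=0≤9, objective 0.
Maximum is 7 at (p,q)=(1,0).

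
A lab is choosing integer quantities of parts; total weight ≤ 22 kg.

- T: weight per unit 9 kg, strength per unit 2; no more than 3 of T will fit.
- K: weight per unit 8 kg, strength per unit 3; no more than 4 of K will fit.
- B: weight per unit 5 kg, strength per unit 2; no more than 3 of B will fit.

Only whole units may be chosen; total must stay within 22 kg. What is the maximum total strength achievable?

Take 2×K and 1×B: weight 21 ≤ 22, strength 2·3 + 1·2 = 8.
No other integer combination yields more.

8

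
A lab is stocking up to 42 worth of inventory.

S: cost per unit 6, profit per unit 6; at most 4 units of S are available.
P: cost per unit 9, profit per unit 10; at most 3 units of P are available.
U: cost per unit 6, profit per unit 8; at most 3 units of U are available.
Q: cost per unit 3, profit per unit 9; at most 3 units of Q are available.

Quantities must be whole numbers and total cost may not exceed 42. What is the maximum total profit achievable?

67

This is a bounded integer knapsack.
1×S, 1×P, 3×U, and 3×Q: cost 42 ≤ 42, profit 1·6 + 1·10 + 3·8 + 3·9 = 67.
3×P, 1×U, and 3×Q: cost 42 ≤ 42, profit 3·10 + 1·8 + 3·9 = 65.
Best is 67.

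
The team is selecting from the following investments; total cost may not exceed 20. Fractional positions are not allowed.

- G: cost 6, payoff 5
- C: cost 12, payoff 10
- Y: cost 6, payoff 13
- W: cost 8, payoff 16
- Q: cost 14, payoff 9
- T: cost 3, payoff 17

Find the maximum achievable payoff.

46

Allowing fractional choices, the relaxed optimum would be about 48.5, but investments are indivisible.
G + W + T: cost 6 + 8 + 3 = 17 ≤ 20, payoff 5 + 16 + 17 = 38.
G + Y + T: cost 6 + 6 + 3 = 15 ≤ 20, payoff 5 + 13 + 17 = 35.
Y + W + T: cost 6 + 8 + 3 = 17 ≤ 20, payoff 13 + 16 + 17 = 46.
Best is Y, W, and T with total payoff 46.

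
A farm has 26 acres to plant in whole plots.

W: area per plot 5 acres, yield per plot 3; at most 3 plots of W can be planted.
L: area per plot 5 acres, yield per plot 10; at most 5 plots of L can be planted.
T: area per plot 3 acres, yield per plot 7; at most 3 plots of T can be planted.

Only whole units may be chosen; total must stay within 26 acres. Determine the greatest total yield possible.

4×L and 2×T: area 26 ≤ 26, yield 4·10 + 2·7 = 54.
3×L and 3×T: area 24 ≤ 26, yield 3·10 + 3·7 = 51.
Best is 54.

54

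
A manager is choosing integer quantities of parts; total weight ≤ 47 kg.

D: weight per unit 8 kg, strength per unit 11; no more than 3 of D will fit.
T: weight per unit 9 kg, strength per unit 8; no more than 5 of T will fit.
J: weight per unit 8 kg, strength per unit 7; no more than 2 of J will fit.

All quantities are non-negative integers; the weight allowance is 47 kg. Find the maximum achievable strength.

D has the best ratio (11/8); taking only D gives at most 3×11 = 33 (stopped by the supply cap of 3).
Mixing does better — 3×D and 2×T: weight 42 ≤ 47, strength 3·11 + 2·8 = 49.

49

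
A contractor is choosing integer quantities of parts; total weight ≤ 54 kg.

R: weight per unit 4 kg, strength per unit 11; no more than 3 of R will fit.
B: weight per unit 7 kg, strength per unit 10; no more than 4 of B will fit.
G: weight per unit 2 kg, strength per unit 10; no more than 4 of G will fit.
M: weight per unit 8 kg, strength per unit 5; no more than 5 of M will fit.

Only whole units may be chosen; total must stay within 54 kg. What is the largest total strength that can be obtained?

This is a bounded integer knapsack.
3×R, 3×B, 4×G, and 1×M: weight 49 ≤ 54, strength 3·11 + 3·10 + 4·10 + 1·5 = 108.
3×R, 4×B, and 4×G: weight 48 ≤ 54, strength 3·11 + 4·10 + 4·10 = 113.
Best is 113.

113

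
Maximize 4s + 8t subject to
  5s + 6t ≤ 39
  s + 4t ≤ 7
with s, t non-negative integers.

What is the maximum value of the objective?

28

(s,t)=(7,0): 5·7+6·0=35≤39, 1·7+4·0=7≤7, objective 28.
(s,t)=(6,0): 5·6+6·0=30≤39, 1·6+4·0=6≤7, objective 24.
No feasible integer point exceeds 28.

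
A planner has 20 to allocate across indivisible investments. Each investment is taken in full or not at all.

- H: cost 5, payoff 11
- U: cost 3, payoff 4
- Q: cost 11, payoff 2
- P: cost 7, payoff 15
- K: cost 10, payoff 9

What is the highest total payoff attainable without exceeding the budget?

30

Allowing fractional choices, the relaxed optimum would be about 34.5, but investments are indivisible.
U + P + K: cost 3 + 7 + 10 = 20 ≤ 20, payoff 4 + 15 + 9 = 28.
H + U + P: cost 5 + 3 + 7 = 15 ≤ 20, payoff 11 + 4 + 15 = 30.
H + P: cost 5 + 7 = 12 ≤ 20, payoff 11 + 15 = 26.
Best is H, U, and P with total payoff 30.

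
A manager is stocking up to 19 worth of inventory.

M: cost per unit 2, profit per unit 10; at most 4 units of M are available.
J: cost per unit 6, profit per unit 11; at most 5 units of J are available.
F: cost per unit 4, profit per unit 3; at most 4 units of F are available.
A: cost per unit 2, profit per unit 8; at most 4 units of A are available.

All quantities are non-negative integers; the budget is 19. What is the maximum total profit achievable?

72

M has the best ratio (10/2); taking only M gives at most 4×10 = 40 (stopped by the supply cap of 4).
Mixing does better — 4×M and 4×A: cost 16 ≤ 19, profit 4·10 + 4·8 = 72.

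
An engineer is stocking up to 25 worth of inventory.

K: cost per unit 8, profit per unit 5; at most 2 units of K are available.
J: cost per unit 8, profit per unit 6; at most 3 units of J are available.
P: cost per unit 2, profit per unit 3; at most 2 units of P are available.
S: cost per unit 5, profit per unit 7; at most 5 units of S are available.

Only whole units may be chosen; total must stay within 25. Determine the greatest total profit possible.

35

2×P and 4×S: cost 24 ≤ 25, profit 2·3 + 4·7 = 34.
5×S: cost 25 ≤ 25, profit 5·7 = 35.
Best is 35.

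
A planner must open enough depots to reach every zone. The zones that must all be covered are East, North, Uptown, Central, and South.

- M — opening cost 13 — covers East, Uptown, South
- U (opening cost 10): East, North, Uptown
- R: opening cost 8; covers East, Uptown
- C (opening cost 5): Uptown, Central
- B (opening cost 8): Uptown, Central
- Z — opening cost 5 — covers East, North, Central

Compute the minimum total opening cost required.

This is an integer covering problem.
Choose M and Z: together they cover East, North, Uptown, Central, South — every zone.
Total opening cost: 13 + 5 = 18.

18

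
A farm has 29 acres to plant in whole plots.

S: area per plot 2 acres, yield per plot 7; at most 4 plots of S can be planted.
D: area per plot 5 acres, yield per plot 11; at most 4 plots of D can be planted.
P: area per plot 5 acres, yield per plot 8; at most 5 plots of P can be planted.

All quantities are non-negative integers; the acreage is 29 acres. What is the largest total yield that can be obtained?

4×S and 4×D: area 28 ≤ 29, yield 4·7 + 4·11 = 72.
4×S, 3×D, and 1×P: area 28 ≤ 29, yield 4·7 + 3·11 + 1·8 = 69.
Best is 72.

72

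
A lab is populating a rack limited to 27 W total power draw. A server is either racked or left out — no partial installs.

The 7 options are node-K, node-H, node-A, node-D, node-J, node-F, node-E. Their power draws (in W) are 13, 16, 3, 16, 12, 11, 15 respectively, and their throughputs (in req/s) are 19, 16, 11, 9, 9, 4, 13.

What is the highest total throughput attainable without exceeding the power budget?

34

Allowing fractional choices, the relaxed optimum would be about 41.0, but servers are indivisible.
node-K + node-A: power draw 13 + 3 = 16 ≤ 27, throughput 19 + 11 = 30.
node-K + node-A + node-F: power draw 13 + 3 + 11 = 27 ≤ 27, throughput 19 + 11 + 4 = 34.
node-K + node-J: power draw 13 + 12 = 25 ≤ 27, throughput 19 + 9 = 28.
Best is node-K, node-A, and node-F with total throughput 34.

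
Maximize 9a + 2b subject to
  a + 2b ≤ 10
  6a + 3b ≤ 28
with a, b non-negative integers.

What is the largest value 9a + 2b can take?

(a,b)=(4,1) is feasible, giving 38.
(a,b)=(4,0) is feasible, giving 36.
(a,b)=(3,2) is feasible, giving 31.
(a,b)=(3,1) is feasible, giving 29.
Maximum is 38 at (a,b)=(4,1).

38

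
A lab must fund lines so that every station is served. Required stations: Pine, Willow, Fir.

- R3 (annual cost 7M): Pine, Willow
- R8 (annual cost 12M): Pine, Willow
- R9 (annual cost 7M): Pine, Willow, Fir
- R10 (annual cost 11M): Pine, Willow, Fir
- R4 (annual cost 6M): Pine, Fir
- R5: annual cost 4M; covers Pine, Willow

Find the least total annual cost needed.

7

The greedy cost-per-new-station heuristic would pick R5 and R4 for 10, but a cheaper cover exists.
R9 alone covers Pine, Willow, Fir — every station.
Total annual cost: 7.
No cover costs less than 7.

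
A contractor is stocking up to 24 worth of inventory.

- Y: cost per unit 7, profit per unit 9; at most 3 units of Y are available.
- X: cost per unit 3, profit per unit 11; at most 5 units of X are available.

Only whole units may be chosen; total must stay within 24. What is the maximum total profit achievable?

Take 1×Y and 5×X: cost 22 ≤ 24, profit 1·9 + 5·11 = 64.
X has the best ratio (11/3) and is taken to its limit of 5; remaining capacity is filled optimally with the others.

64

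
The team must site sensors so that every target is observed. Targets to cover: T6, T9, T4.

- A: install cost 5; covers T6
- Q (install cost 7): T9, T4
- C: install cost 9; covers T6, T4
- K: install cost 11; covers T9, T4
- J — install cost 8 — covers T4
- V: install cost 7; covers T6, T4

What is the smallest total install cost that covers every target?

12

This is an integer covering problem.
Choose A and Q: together they cover T6, T9, T4 — every target.
Total install cost: 5 + 7 = 12.
No cover costs less than 12.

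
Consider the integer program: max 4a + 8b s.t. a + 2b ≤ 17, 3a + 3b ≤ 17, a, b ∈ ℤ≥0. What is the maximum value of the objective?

40

(a,b)=(0,5): 1·0+2·5=10≤17, 3·0+3·5=15≤17, objective 40.
(a,b)=(1,4): 1·1+2·4=9≤17, 3·1+3·4=15≤17, objective 36.
(a,b)=(0,4): 1·0+2·4=8≤17, 3·0+3·4=12≤17, objective 32.
No feasible integer point exceeds 40.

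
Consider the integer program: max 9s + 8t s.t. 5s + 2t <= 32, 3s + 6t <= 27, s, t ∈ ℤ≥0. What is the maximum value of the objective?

Relaxing integrality, the LP optimum is 64.75 at (s,t) = (5.75, 1.62), which is not an integer point.
(s,t)=(6,1): 5·6+2·1=32≤32, 3·6+6·1=24≤27, objective 62.
(s,t)=(5,2): 5·5+2·2=29≤32, 3·5+6·2=27≤27, objective 61.
(s,t)=(6,0): 5·6+2·0=30≤32, 3·6+6·0=18≤27, objective 54.
The best lattice point is (6,1), giving 62.

62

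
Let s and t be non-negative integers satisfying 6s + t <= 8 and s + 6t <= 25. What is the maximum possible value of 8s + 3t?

14

(s,t)=(1,2): 6·1+1·2=8≤8, 1·1+6·2=13≤25, objective 14.
(s,t)=(0,4): 6·0+1·4=4≤8, 1·0+6·4=24≤25, objective 12.
(s,t)=(1,1): 6·1+1·1=7≤8, 1·1+6·1=7≤25, objective 11.
(s,t)=(0,3): 6·0+1·3=3≤8, 1·0+6·3=18≤25, objective 9.
No feasible integer point exceeds 14.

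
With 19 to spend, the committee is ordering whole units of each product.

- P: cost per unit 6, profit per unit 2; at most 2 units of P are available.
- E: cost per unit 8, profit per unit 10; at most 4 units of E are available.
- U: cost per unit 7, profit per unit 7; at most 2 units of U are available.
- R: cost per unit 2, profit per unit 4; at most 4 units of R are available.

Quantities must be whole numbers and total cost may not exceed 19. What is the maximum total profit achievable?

1×E and 4×R: cost 16 ≤ 19, profit 1·10 + 4·4 = 26.
1×E, 1×U, and 2×R: cost 19 ≤ 19, profit 1·10 + 1·7 + 2·4 = 25.
Best is 26.

26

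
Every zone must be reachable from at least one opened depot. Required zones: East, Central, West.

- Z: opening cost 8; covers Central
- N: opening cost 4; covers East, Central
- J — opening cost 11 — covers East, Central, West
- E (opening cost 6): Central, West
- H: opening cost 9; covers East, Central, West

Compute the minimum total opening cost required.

9

The greedy cost-per-new-zone heuristic would pick N and E for 10, but a cheaper cover exists.
H alone covers East, Central, West — every zone.
Total opening cost: 9.
No cover costs less than 9.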